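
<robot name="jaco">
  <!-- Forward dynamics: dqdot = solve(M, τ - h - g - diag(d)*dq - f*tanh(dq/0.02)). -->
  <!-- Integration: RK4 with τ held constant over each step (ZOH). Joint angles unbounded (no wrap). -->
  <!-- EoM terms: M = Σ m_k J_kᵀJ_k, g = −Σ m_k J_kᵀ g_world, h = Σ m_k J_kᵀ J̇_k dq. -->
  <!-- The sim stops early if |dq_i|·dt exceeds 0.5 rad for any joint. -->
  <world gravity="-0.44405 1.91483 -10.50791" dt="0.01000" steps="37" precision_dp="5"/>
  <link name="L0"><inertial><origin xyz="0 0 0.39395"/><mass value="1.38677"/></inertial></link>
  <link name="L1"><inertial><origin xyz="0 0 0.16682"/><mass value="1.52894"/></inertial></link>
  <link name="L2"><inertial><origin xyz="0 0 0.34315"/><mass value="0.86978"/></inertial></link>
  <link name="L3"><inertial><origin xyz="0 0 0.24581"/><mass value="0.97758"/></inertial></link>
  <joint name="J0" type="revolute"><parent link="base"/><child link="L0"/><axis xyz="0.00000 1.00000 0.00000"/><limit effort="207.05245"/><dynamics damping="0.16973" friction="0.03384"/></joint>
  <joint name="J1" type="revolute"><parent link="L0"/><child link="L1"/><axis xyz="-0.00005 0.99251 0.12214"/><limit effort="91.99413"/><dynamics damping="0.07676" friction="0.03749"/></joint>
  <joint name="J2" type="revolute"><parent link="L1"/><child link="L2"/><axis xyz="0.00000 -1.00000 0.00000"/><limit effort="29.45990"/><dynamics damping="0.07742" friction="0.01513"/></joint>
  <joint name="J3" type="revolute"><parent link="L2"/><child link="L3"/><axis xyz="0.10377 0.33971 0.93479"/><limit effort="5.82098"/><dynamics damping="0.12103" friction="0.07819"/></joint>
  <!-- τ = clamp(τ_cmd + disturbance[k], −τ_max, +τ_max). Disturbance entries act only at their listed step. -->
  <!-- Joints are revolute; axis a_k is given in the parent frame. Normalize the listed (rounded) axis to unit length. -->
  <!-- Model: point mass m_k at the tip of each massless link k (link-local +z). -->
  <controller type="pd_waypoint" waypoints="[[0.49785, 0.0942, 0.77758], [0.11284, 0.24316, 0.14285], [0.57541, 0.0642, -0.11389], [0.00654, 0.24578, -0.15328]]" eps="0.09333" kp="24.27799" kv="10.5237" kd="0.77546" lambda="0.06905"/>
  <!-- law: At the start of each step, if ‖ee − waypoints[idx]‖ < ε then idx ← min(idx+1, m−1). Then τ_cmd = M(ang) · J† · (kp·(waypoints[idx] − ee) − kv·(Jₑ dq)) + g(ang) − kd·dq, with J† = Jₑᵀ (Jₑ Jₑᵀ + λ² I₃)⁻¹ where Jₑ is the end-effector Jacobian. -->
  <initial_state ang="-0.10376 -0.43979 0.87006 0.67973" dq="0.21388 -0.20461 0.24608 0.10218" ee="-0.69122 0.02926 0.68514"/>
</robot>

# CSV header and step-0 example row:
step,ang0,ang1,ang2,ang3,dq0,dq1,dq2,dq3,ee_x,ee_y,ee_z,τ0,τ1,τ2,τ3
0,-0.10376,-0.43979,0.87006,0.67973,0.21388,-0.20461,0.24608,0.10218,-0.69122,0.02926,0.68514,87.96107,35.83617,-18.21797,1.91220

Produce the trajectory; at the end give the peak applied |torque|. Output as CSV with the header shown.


step,ang0,ang1,ang2,ang3,dq0,dq1,dq2,dq3,ee_x,ee_y,ee_z,τ0,τ1,τ2,τ3
1,-0.09880,-0.44281,0.87412,0.67778,0.77225,-0.37746,0.60461,-0.29620,-0.68936,0.02951,0.68417,79.90856,33.49729,-17.49419,2.08980
2,-0.08878,-0.44671,0.88285,0.67928,1.23806,-0.43057,1.08934,0.35171,-0.68486,0.02999,0.68371,71.82966,30.99378,-16.77282,1.44293
3,-0.07402,-0.45274,0.89329,0.67482,1.70680,-0.74511,1.04647,-1.00730,-0.67816,0.03051,0.68363,65.23066,29.23965,-15.94215,2.39933
4,-0.05562,-0.45859,0.90829,0.67972,1.98539,-0.47122,1.86655,1.59395,-0.66926,0.03134,0.68415,57.16198,26.38462,-15.35123,0.21712
5,-0.03321,-0.46784,0.92079,0.66418,2.47547,-1.29056,0.77552,-4.05897,-0.65887,0.03186,0.68482,53.56380,26.15655,-14.35618,4.60264
6,-0.00937,-0.47170,0.94472,0.69316,2.33143,0.35323,3.69952,8.38480,-0.64611,0.03331,0.68656,41.68123,20.60742,-14.32582,-5.38884
7,0.01993,-0.48845,0.94798,0.62159,3.40244,-3.20243,-2.39863,-20.28221,-0.63358,0.03291,0.68726,49.66003,27.31892,-12.44536,5.82098
8,0.04935,-0.49601,0.96256,0.56931,2.59950,1.21790,4.65633,7.29174,-0.61927,0.03269,0.68849,31.49363,16.56374,-13.75159,-4.64840
9,0.08061,-0.50321,0.97457,0.48555,3.52084,-2.13918,-1.50163,-21.05017,-0.60412,0.03223,0.68949,38.84836,23.75299,-12.30098,5.82098
10,0.11219,-0.50613,0.99415,0.43838,2.91139,1.10190,4.65549,8.19737,-0.58739,0.03229,0.69149,22.28021,13.31975,-12.20028,-5.51519
11,0.14539,-0.51071,1.00564,0.33577,3.58162,-1.44796,-1.40976,-24.54849,-0.57036,0.03246,0.69285,29.85041,21.37280,-12.04752,5.82098
12,0.17844,-0.51142,1.02346,0.26756,3.14536,0.85715,4.09195,6.49396,-0.55211,0.03296,0.69515,15.88166,11.24794,-10.83123,-4.29945
13,0.21179,-0.51043,1.04061,0.18798,3.45657,-0.39643,-0.02507,-18.85413,-0.53323,0.03380,0.69751,18.94798,16.79937,-11.33849,5.82098
14,0.24558,-0.51008,1.06099,0.15350,3.34395,0.30920,3.52375,8.07836,-0.51351,0.03446,0.70099,9.81642,9.26313,-9.19983,-5.67282
15,0.27943,-0.50899,1.07536,0.07013,3.37976,0.07862,-0.05087,-20.85392,-0.49370,0.03601,0.70372,11.72960,14.70011,-10.87328,5.82098
16,0.31324,-0.50773,1.09109,0.00981,3.41519,0.06818,2.67793,5.07168,-0.47343,0.03747,0.70706,5.73568,8.41634,-8.35478,-3.37726
17,0.34692,-0.50579,1.10804,-0.03282,3.32482,0.30519,0.91905,-11.67415,-0.45279,0.03861,0.71085,4.53862,10.75425,-9.41337,5.82098
18,0.38118,-0.50676,1.12564,-0.03339,3.50474,-0.40934,2.43181,9.28819,-0.43186,0.03884,0.71552,1.20361,6.51762,-6.89913,-5.82098
19,0.41464,-0.50545,1.13878,-0.08180,3.19979,0.61806,0.45789,-16.24933,-0.41100,0.04030,0.71925,-0.11933,9.87699,-9.27756,5.82098
20,0.44775,-0.50411,1.15131,-0.12352,3.41410,-0.30303,1.80231,5.35837,-0.39008,0.04168,0.72310,-2.07630,5.96479,-6.61131,-3.72276
21,0.48038,-0.50223,1.16404,-0.15507,3.13052,0.60751,0.84562,-10.17227,-0.36908,0.04275,0.72712,-4.42829,7.36503,-8.10732,5.82098
22,0.51316,-0.50260,1.17675,-0.15554,3.39611,-0.56285,1.62196,8.37043,-0.34807,0.04285,0.73168,-5.16849,4.53943,-5.60929,-5.82098
23,0.54467,-0.49989,1.18713,-0.19259,2.93126,0.99824,0.58251,-13.76587,-0.32719,0.04412,0.73538,-8.23325,6.48379,-8.07044,5.82098
24,0.57561,-0.49732,1.19651,-0.22572,3.23692,-0.39152,1.16743,5.23813,-0.30640,0.04532,0.73907,-7.97734,3.96283,-5.40100,-3.70183
25,0.60601,-0.49487,1.20570,-0.24758,2.86486,0.79277,0.71261,-8.46982,-0.28572,0.04609,0.74286,-10.92234,4.67954,-6.96422,5.82098
26,0.63639,-0.49470,1.21453,-0.24195,3.17813,-0.62883,1.03884,8.27596,-0.26516,0.04586,0.74705,-10.15472,2.78401,-4.54723,-5.82098
27,0.66526,-0.49122,1.22205,-0.26795,2.62873,1.19789,0.52297,-11.87350,-0.24481,0.04675,0.75038,-14.01173,3.94726,-7.02481,5.82098
28,0.69344,-0.48795,1.22848,-0.29199,2.98189,-0.43248,0.69967,5.53832,-0.22467,0.04761,0.75361,-12.52746,2.25082,-4.40754,-3.99040
29,0.72093,-0.48479,1.23445,-0.30925,2.54144,0.96571,0.51024,-7.97258,-0.20474,0.04818,0.75679,-15.79717,2.66682,-6.10817,5.82098
30,0.74825,-0.48375,1.23983,-0.30405,2.88905,-0.62707,0.57141,7.85910,-0.18503,0.04786,0.76024,-14.09297,1.34434,-3.72424,-5.82098
31,0.77398,-0.47950,1.24455,-0.32575,2.29082,1.34642,0.39881,-10.82966,-0.16562,0.04858,0.76288,-18.28418,2.00426,-6.17469,5.82098
32,0.79898,-0.47562,1.24825,-0.34543,2.68124,-0.45178,0.31000,5.57678,-0.14649,0.04925,0.76540,-16.00475,0.87206,-3.59902,-4.05561
33,0.82328,-0.47207,1.25146,-0.35859,2.20502,1.05943,0.33202,-7.30771,-0.12764,0.04963,0.76786,-19.36434,1.03801,-5.33391,5.82098
34,0.84739,-0.47071,1.25405,-0.35101,2.58170,-0.65453,0.20678,7.80070,-0.10908,0.04914,0.77053,-17.05485,0.14459,-2.99600,-5.82098
35,0.86987,-0.46617,1.25644,-0.36789,1.95111,1.42786,0.27469,-9.96527,-0.09088,0.04965,0.77244,-21.35124,0.48701,-5.44310,5.82098
36,0.89164,-0.46209,1.25792,-0.38305,2.37222,-0.48795,0.01144,5.75825,-0.07303,0.05011,0.77421,-18.57652,-0.24871,-2.90924,-4.22581
37,0.91268,-0.45828,1.25896,-0.39378,1.86289,1.14464,0.18623,-7.05525,-0.05551,0.05038,0.77589,,,,
# max |τ| (N·m): 87.96107


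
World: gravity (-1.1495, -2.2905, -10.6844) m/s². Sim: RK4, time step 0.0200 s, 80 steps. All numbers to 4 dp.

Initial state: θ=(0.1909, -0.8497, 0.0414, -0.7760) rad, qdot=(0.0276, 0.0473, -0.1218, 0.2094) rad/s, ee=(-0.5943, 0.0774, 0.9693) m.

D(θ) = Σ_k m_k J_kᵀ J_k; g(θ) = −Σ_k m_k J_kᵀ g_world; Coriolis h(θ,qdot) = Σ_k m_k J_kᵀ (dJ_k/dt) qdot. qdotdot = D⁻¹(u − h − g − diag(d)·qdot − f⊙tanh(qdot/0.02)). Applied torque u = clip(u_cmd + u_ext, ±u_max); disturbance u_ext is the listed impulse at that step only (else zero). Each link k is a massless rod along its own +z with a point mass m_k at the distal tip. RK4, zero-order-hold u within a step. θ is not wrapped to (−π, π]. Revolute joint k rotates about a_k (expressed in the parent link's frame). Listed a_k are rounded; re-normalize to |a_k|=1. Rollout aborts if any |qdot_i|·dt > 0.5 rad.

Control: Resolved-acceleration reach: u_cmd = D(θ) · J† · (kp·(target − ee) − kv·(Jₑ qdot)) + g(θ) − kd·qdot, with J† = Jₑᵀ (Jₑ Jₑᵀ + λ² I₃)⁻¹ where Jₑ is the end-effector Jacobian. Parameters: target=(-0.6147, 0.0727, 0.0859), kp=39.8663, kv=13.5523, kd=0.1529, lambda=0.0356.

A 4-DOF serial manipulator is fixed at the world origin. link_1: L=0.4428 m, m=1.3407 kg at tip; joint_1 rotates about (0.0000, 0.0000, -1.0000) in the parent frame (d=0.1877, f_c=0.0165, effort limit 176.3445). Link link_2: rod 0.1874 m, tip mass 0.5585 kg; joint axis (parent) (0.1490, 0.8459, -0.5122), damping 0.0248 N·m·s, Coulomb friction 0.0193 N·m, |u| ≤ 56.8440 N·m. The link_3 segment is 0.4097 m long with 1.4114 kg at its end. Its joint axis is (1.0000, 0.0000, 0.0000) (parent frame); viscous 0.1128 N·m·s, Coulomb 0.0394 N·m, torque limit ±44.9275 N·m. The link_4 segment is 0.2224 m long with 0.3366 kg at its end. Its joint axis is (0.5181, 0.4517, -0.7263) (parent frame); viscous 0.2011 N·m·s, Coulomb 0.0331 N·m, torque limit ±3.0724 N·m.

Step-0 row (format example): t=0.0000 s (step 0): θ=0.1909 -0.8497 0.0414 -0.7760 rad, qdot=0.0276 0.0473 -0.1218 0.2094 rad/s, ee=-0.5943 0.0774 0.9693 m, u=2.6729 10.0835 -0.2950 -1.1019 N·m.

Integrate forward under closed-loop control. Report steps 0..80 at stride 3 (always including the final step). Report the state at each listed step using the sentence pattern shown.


t=0.0600 s (step 3): θ=0.1673 -0.8213 0.0051 -0.9737 rad, qdot=-0.5795 0.6006 -0.9467 -3.6754 rad/s, ee=-0.5951 0.0830 0.9485 m, u=4.0826 6.9553 -2.3509 -0.2221 N·m.
t=0.1200 s (step 6): θ=0.1360 -0.7923 -0.0650 -1.1765 rad, qdot=-0.4867 0.3424 -1.4316 -3.1178 rad/s, ee=-0.5953 0.0962 0.9210 m, u=4.0140 5.0947 -2.7125 -0.2009 N·m.
t=0.1800 s (step 9): θ=0.1099 -0.7828 -0.1661 -1.3476 rad, qdot=-0.4191 -0.0180 -1.9655 -2.5828 rad/s, ee=-0.6006 0.1202 0.8815 m, u=3.2339 4.8549 -1.6499 -0.1521 N·m.
t=0.2400 s (step 12): θ=0.0885 -0.7955 -0.2954 -1.4865 rad, qdot=-0.3186 -0.3946 -2.3401 -2.0325 rad/s, ee=-0.6103 0.1517 0.8265 m, u=2.0295 5.4192 0.2537 -0.1343 N·m.
t=0.3000 s (step 15): θ=0.0752 -0.8314 -0.4381 -1.5924 rad, qdot=-0.1551 -0.7869 -2.4045 -1.4782 rad/s, ee=-0.6214 0.1844 0.7561 m, u=0.7354 6.6656 2.5489 -0.1454 N·m.
t=0.3600 s (step 18): θ=0.0713 -0.8900 -0.5759 -1.6659 rad, qdot=-0.0136 -1.1409 -2.1836 -0.9630 rad/s, ee=-0.6307 0.2113 0.6739 m, u=-0.1023 8.3561 4.5653 -0.1582 N·m.
t=0.4200 s (step 21): θ=0.0735 -0.9668 -0.6949 -1.7110 rad, qdot=0.0680 -1.4001 -1.7702 -0.5518 rad/s, ee=-0.6359 0.2269 0.5868 m, u=-0.1794 10.0698 5.7947 -0.1460 N·m.
t=0.4800 s (step 24): θ=0.0796 -1.0560 -0.7856 -1.7349 rad, qdot=0.1274 -1.5542 -1.2521 -0.2595 rad/s, ee=-0.6370 0.2295 0.5025 m, u=0.3699 11.4543 6.1416 -0.1103 N·m.
t=0.5400 s (step 27): θ=0.0883 -1.1508 -0.8456 -1.7442 rad, qdot=0.1632 -1.5909 -0.7566 -0.0668 rad/s, ee=-0.6349 0.2213 0.4265 m, u=1.1982 12.3724 5.8560 -0.0636 N·m.
t=0.6000 s (step 30): θ=0.0989 -1.2448 -0.8784 -1.7455 rad, qdot=0.1996 -1.5349 -0.3447 -0.0362 rad/s, ee=-0.6311 0.2057 0.3614 m, u=2.0627 12.8837 5.2380 0.0003 N·m.
t=0.6600 s (step 33): θ=0.1113 -1.3332 -0.8902 -1.7446 rad, qdot=0.2213 -1.4084 -0.0558 0.0078 rad/s, ee=-0.6266 0.1862 0.3075 m, u=2.6877 13.0531 4.6055 0.0369 N·m.
t=0.7200 s (step 36): θ=0.1234 -1.4119 -0.8895 -1.7429 rad, qdot=0.1776 -1.2108 0.0564 0.0294 rad/s, ee=-0.6215 0.1656 0.2638 m, u=3.0402 12.9922 4.1375 0.0601 N·m.
t=0.7800 s (step 39): θ=0.1333 -1.4789 -0.8839 -1.7405 rad, qdot=0.1585 -1.0284 0.1317 0.0484 rad/s, ee=-0.6163 0.1458 0.2287 m, u=3.2305 12.8149 3.7590 0.0683 N·m.
t=0.8400 s (step 42): θ=0.1425 -1.5356 -0.8746 -1.7372 rad, qdot=0.1531 -0.8651 0.1768 0.0613 rad/s, ee=-0.6113 0.1281 0.2009 m, u=3.2998 12.5755 3.4717 0.0676 N·m.
t=0.9000 s (step 45): θ=0.1515 -1.5830 -0.8635 -1.7333 rad, qdot=0.1483 -0.7195 0.1932 0.0675 rad/s, ee=-0.6068 0.1128 0.1789 m, u=3.2849 12.3133 3.2720 0.0622 N·m.
t=0.9600 s (step 48): θ=0.1602 -1.6223 -0.8519 -1.7292 rad, qdot=0.1432 -0.5939 0.1925 0.0694 rad/s, ee=-0.6030 0.1001 0.1616 m, u=3.2233 12.0563 3.1384 0.0546 N·m.
t=1.0200 s (step 51): θ=0.1686 -1.6547 -0.8406 -1.7251 rad, qdot=0.1381 -0.4886 0.1836 0.0687 rad/s, ee=-0.5998 0.0897 0.1479 m, u=3.1418 11.8206 3.0510 0.0463 N·m.
t=1.0800 s (step 54): θ=0.1767 -1.6813 -0.8300 -1.7210 rad, qdot=0.1331 -0.4017 0.1714 0.0666 rad/s, ee=-0.5972 0.0815 0.1372 m, u=3.0572 11.6140 2.9947 0.0383 N·m.
t=1.1400 s (step 57): θ=0.1846 -1.7032 -0.8201 -1.7171 rad, qdot=0.1281 -0.3311 0.1586 0.0638 rad/s, ee=-0.5952 0.0750 0.1287 m, u=2.9782 11.4384 2.9592 0.0311 N·m.
t=1.2000 s (step 60): θ=0.1921 -1.7213 -0.8110 -1.7134 rad, qdot=0.1232 -0.2740 0.1464 0.0608 rad/s, ee=-0.5937 0.0699 0.1221 m, u=2.9090 11.2925 2.9376 0.0248 N·m.
t=1.2600 s (step 63): θ=0.1994 -1.7364 -0.8025 -1.7099 rad, qdot=0.1183 -0.2281 0.1353 0.0577 rad/s, ee=-0.5925 0.0661 0.1168 m, u=2.8508 11.1734 2.9254 0.0196 N·m.
t=1.3200 s (step 66): θ=0.2063 -1.7489 -0.7947 -1.7065 rad, qdot=0.1132 -0.1913 0.1252 0.0548 rad/s, ee=-0.5917 0.0631 0.1126 m, u=2.8030 11.0775 2.9197 0.0152 N·m.
t=1.3800 s (step 69): θ=0.2130 -1.7595 -0.7874 -1.7033 rad, qdot=0.1081 -0.1617 0.1163 0.0519 rad/s, ee=-0.5912 0.0610 0.1093 m, u=2.7648 11.0011 2.9184 0.0117 N·m.
t=1.4400 s (step 72): θ=0.2193 -1.7685 -0.7807 -1.7003 rad, qdot=0.1030 -0.1378 0.1082 0.0493 rad/s, ee=-0.5909 0.0594 0.1066 m, u=2.7346 10.9406 2.9202 0.0089 N·m.
t=1.5000 s (step 75): θ=0.2254 -1.7761 -0.7744 -1.6974 rad, qdot=0.0979 -0.1186 0.1010 0.0469 rad/s, ee=-0.5908 0.0582 0.1045 m, u=2.7111 10.8932 2.9241 0.0066 N·m.
t=1.5600 s (step 78): θ=0.2311 -1.7828 -0.7686 -1.6947 rad, qdot=0.0928 -0.1029 0.0944 0.0447 rad/s, ee=-0.5908 0.0574 0.1028 m, u=2.6930 10.8561 2.9294 0.0048 N·m.
t=1.6000 s (step 80): θ=0.2347 -1.7867 -0.7649 -1.6929 rad, qdot=0.0895 -0.0941 0.0903 0.0433 rad/s, ee=-0.5909 0.0570 0.1018 m.


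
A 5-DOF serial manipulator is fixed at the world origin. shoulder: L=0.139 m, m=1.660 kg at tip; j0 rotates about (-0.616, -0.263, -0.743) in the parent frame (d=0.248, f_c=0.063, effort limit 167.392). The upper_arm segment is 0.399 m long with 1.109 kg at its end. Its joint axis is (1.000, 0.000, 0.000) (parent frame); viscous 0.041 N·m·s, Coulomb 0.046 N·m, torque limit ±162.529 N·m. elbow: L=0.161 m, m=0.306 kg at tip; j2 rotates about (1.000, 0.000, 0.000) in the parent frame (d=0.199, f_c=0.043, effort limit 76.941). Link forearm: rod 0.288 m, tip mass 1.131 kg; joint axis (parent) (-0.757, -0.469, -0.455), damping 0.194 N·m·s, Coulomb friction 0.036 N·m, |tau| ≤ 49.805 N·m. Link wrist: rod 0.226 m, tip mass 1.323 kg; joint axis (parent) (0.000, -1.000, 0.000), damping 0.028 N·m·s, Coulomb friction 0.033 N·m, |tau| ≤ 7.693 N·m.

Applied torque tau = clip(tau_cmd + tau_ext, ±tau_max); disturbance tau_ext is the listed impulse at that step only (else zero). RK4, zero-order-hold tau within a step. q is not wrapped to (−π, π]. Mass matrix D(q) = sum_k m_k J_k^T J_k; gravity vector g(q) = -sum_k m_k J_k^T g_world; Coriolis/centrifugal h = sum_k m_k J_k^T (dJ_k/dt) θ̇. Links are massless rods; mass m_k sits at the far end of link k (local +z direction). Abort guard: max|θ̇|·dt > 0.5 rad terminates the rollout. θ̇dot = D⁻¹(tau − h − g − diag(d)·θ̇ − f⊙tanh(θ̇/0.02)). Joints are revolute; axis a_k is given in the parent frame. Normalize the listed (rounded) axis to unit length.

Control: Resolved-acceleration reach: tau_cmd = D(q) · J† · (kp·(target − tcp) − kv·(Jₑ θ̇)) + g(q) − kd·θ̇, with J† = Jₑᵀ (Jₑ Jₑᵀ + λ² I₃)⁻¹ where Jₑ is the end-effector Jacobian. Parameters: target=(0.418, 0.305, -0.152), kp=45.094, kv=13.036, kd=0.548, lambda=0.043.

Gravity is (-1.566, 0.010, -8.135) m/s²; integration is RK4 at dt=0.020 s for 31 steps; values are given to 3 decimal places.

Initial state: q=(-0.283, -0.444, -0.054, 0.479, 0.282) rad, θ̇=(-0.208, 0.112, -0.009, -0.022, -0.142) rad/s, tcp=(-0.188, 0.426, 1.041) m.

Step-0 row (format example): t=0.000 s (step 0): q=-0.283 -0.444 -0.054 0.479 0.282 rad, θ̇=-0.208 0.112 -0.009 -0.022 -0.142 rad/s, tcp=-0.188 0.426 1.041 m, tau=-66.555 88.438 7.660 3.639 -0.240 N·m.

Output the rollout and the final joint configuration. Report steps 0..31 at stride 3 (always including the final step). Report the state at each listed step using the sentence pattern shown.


t=0.060 s (step 3): q=-0.215 -0.050 -0.437 0.721 0.078 rad, θ̇=0.592 7.723 -7.369 6.374 -5.808 rad/s, tcp=-0.152 0.391 0.973 m, tau=10.931 -15.166 -11.076 6.931 0.991 N·m.
t=0.120 s (step 6): q=-0.201 0.341 -0.852 1.032 -0.212 rad, θ̇=0.150 5.645 -7.274 3.198 -4.117 rad/s, tcp=-0.097 0.325 0.821 m, tau=19.107 -21.228 -1.837 0.666 -0.977 N·m.
t=0.180 s (step 9): q=-0.177 0.614 -1.152 1.321 -0.425 rad, θ̇=0.745 3.745 -4.024 4.981 -2.878 rad/s, tcp=-0.045 0.280 0.650 m, tau=14.423 -13.653 8.727 -7.965 -2.233 N·m.
t=0.240 s (step 12): q=-0.109 0.800 -1.394 1.564 -0.587 rad, θ̇=1.614 2.382 -3.731 3.535 -2.357 rad/s, tcp=0.003 0.258 0.485 m, tau=10.884 -8.913 15.481 -10.318 -3.250 N·m.
t=0.300 s (step 15): q=0.023 0.898 -1.596 1.743 -0.699 rad, θ̇=2.814 0.897 -2.984 2.316 -1.310 rad/s, tcp=0.048 0.245 0.338 m, tau=10.827 -8.356 18.420 -10.485 -4.396 N·m.
t=0.360 s (step 18): q=0.235 0.906 -1.743 1.838 -0.739 rad, θ̇=4.277 -0.623 -1.857 0.828 0.005 rad/s, tcp=0.087 0.231 0.216 m, tau=11.398 -9.160 18.477 -9.322 -5.088 N·m.
t=0.420 s (step 21): q=0.534 0.828 -1.811 1.846 -0.708 rad, θ̇=5.620 -1.843 -0.333 -0.491 1.018 rad/s, tcp=0.124 0.217 0.127 m, tau=4.995 -5.152 14.827 -6.470 -4.797 N·m.
t=0.480 s (step 24): q=0.883 0.706 -1.791 1.786 -0.628 rad, θ̇=5.746 -2.053 0.894 -1.434 1.597 rad/s, tcp=0.169 0.213 0.067 m, tau=-8.497 4.518 8.003 -1.359 -3.621 N·m.
t=0.540 s (step 27): q=1.187 0.596 -1.724 1.683 -0.528 rad, θ̇=4.203 -1.654 1.190 -1.919 1.604 rad/s, tcp=0.227 0.221 0.021 m, tau=-14.920 9.981 2.881 2.552 -2.280 N·m.
t=0.600 s (step 30): q=1.380 0.503 -1.657 1.571 -0.444 rad, θ̇=2.248 -1.506 1.066 -1.693 1.141 rad/s, tcp=0.286 0.232 -0.015 m, tau=-13.641 10.142 1.322 3.237 -1.499 N·m.
t=0.620 s (step 31): q=1.419 0.473 -1.636 1.539 -0.423 rad, θ̇=1.707 -1.499 1.021 -1.520 0.964 rad/s, tcp=0.303 0.235 -0.024 m.
final q (rad): 1.419 0.473 -1.636 1.539 -0.423


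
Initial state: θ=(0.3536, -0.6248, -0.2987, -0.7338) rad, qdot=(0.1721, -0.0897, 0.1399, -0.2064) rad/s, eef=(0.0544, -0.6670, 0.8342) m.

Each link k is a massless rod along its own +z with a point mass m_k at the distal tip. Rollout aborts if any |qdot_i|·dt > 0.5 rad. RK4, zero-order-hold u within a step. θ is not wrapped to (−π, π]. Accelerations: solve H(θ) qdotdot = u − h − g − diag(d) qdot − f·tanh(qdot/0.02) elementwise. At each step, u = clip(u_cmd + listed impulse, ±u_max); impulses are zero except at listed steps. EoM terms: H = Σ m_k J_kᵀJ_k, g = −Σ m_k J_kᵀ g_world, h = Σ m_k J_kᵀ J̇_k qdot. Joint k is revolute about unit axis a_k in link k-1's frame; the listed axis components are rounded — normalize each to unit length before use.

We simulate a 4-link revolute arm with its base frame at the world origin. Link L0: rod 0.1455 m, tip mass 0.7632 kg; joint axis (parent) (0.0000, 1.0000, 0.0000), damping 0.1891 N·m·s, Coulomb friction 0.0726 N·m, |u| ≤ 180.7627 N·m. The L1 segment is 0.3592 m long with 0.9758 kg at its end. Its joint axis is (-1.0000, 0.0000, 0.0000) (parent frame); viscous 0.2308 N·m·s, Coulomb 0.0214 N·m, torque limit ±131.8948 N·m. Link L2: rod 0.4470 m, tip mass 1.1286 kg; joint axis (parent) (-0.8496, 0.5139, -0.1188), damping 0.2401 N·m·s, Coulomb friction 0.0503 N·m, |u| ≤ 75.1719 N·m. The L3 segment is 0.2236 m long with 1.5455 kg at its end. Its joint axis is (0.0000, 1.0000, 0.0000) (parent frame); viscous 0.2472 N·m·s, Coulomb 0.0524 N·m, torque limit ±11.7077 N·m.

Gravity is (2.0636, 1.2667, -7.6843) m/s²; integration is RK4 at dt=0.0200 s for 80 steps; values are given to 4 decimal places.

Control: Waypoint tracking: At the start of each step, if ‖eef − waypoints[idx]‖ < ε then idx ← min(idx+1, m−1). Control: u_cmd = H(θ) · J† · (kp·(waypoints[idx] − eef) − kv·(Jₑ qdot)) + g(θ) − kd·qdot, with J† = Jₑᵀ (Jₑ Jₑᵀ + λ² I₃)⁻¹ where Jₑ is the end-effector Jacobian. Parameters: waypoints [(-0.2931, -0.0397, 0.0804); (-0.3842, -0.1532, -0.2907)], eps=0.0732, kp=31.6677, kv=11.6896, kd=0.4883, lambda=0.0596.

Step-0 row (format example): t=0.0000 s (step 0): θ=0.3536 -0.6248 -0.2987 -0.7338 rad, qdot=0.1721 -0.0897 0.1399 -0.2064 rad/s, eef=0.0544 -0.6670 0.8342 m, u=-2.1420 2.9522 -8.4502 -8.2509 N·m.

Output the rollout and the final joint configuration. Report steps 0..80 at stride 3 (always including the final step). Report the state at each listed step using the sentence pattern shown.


t=0.0600 s (step 3): θ=0.4251 -0.5814 -0.4142 -0.9022 rad, qdot=1.7689 1.2609 -3.3645 -3.9865 rad/s, eef=0.0475 -0.6428 0.8018 m, u=-12.4958 3.9962 -3.5754 -2.7767 N·m.
t=0.1200 s (step 6): θ=0.5297 -0.4993 -0.6438 -1.1335 rad, qdot=1.5973 1.3814 -4.0705 -3.5855 rad/s, eef=0.0287 -0.5938 0.7367 m, u=-16.9980 3.4308 -1.5883 -0.6557 N·m.
t=0.1800 s (step 9): θ=0.6091 -0.4217 -0.8869 -1.3254 rad, qdot=1.0357 1.1982 -3.9949 -2.8130 rad/s, eef=0.0035 -0.5370 0.6618 m, u=-15.5145 3.8528 1.4629 0.7510 N·m.
t=0.2400 s (step 12): θ=0.6534 -0.3564 -1.1187 -1.4715 rad, qdot=0.4437 0.9885 -3.7239 -2.0695 rad/s, eef=-0.0268 -0.4800 0.5866 m, u=-12.3307 4.8239 4.5470 1.3782 N·m.
t=0.3000 s (step 15): θ=0.6634 -0.3028 -1.3313 -1.5762 rad, qdot=-0.0995 0.8097 -3.3654 -1.4276 rad/s, eef=-0.0596 -0.4262 0.5155 m, u=-9.2092 5.8207 7.0699 1.3978 N·m.
t=0.3600 s (step 18): θ=0.6429 -0.2585 -1.5210 -1.6461 rad, qdot=-0.5738 0.6845 -2.9566 -0.9194 rad/s, eef=-0.0921 -0.3772 0.4500 m, u=-6.7479 6.6095 8.9035 1.0719 N·m.
t=0.4200 s (step 21): θ=0.5958 -0.2195 -1.6853 -1.6903 rad, qdot=-0.9894 0.6318 -2.5244 -0.5654 rad/s, eef=-0.1222 -0.3334 0.3909 m, u=-4.9549 7.1108 10.0983 0.6070 N·m.
t=0.4800 s (step 24): θ=0.5254 -0.1812 -1.8238 -1.7176 rad, qdot=-1.3511 0.6647 -2.1012 -0.3575 rad/s, eef=-0.1484 -0.2951 0.3384 m, u=-3.6903 7.3106 10.7515 0.1229 N·m.
t=0.5400 s (step 27): θ=0.4348 -0.1384 -1.9378 -1.7363 rad, qdot=-1.6598 0.7753 -1.7085 -0.2776 rad/s, eef=-0.1702 -0.2620 0.2926 m, u=-2.6954 7.1937 10.9511 -0.3209 N·m.
t=0.6000 s (step 30): θ=0.3276 -0.0874 -2.0295 -1.7533 rad, qdot=-1.9021 0.9299 -1.3573 -0.2926 rad/s, eef=-0.1882 -0.2342 0.2534 m, u=-1.6843 6.7889 10.7813 -0.7029 N·m.
t=0.6600 s (step 33): θ=0.2085 -0.0270 -2.1016 -1.7728 rad, qdot=-2.0520 1.0831 -1.0521 -0.3565 rad/s, eef=-0.2031 -0.2109 0.2204 m, u=-0.4672 6.1855 10.3362 -1.0173 N·m.
t=0.7200 s (step 36): θ=0.0839 0.0416 -2.1567 -1.7963 rad, qdot=-2.0871 1.1986 -0.7946 -0.4248 rad/s, eef=-0.2161 -0.1914 0.1932 m, u=0.9619 5.4755 9.7154 -1.2596 N·m.
t=0.7800 s (step 39): θ=-0.0393 0.1154 -2.1979 -1.8233 rad, qdot=-2.0058 1.2582 -0.5847 -0.4690 rad/s, eef=-0.2279 -0.1750 0.1707 m, u=2.4551 4.7183 9.0132 -1.4263 N·m.
t=0.8400 s (step 42): θ=-0.1547 0.1912 -2.2278 -1.8520 rad, qdot=-1.8307 1.2602 -0.4204 -0.4798 rad/s, eef=-0.2389 -0.1609 0.1523 m, u=3.8228 3.9594 8.3132 -1.5206 N·m.
t=0.9000 s (step 45): θ=-0.2577 0.2655 -2.2492 -1.8803 rad, qdot=-1.5993 1.2150 -0.2979 -0.4613 rad/s, eef=-0.2491 -0.1485 0.1372 m, u=4.9353 3.2413 7.6781 -1.5544 N·m.
t=0.9600 s (step 48): θ=-0.3461 0.3362 -2.2643 -1.9069 rad, qdot=-1.3493 1.1389 -0.2113 -0.4239 rad/s, eef=-0.2582 -0.1375 0.1249 m, u=5.7561 2.5948 7.1411 -1.5437 N·m.
t=1.0200 s (step 51): θ=-0.4197 0.4017 -2.2751 -1.9309 rad, qdot=-1.1093 1.0473 -0.1529 -0.3778 rad/s, eef=-0.2662 -0.1275 0.1148 m, u=6.3182 2.0322 6.7072 -1.5044 N·m.
t=1.0800 s (step 54): θ=-0.4796 0.4616 -2.2831 -1.9522 rad, qdot=-0.8955 0.9518 -0.1149 -0.3306 rad/s, eef=-0.2729 -0.1184 0.1068 m, u=6.6832 1.5516 6.3638 -1.4495 N·m.
t=1.1400 s (step 57): θ=-0.5277 0.5159 -2.2892 -1.9706 rad, qdot=-0.7143 0.8590 -0.0905 -0.2861 rad/s, eef=-0.2784 -0.1101 0.1004 m, u=6.9119 1.1437 6.0921 -1.3880 N·m.
t=1.2000 s (step 60): θ=-0.5883 0.5587 -2.2940 -1.9753 rad, qdot=-1.6173 0.4805 -0.0489 0.2235 rad/s, eef=-0.2848 -0.1052 0.0871 m, u=-2.6118 -1.6178 5.6055 0.5133 N·m.
t=1.2600 s (step 63): θ=-0.7087 0.5763 -2.2903 -1.9574 rad, qdot=-2.2914 0.1296 0.2039 0.3104 rad/s, eef=-0.2959 -0.1073 0.0517 m, u=4.2763 -0.1164 5.2781 -0.5808 N·m.
t=1.3200 s (step 66): θ=-0.8515 0.5772 -2.2682 -1.9421 rad, qdot=-2.4077 -0.0773 0.5312 0.1879 rad/s, eef=-0.3085 -0.1123 0.0088 m, u=8.6000 0.4279 3.9895 -1.0366 N·m.
t=1.3800 s (step 69): θ=-0.9910 0.5693 -2.2286 -1.9344 rad, qdot=-2.2135 -0.1751 0.7689 0.0748 rad/s, eef=-0.3211 -0.1184 -0.0347 m, u=11.4839 0.5202 2.5298 -1.2484 N·m.
t=1.4400 s (step 72): θ=-1.1142 0.5577 -2.1789 -1.9318 rad, qdot=-1.8855 -0.2042 0.8711 0.0225 rad/s, eef=-0.3326 -0.1243 -0.0757 m, u=13.3476 0.4281 1.3607 -1.3568 N·m.
t=1.5000 s (step 75): θ=-1.2167 0.5457 -2.1265 -1.9306 rad, qdot=-1.5356 -0.1920 0.8618 0.0189 rad/s, eef=-0.3422 -0.1298 -0.1127 m, u=14.4649 0.2761 0.5780 -1.4079 N·m.
t=1.5600 s (step 78): θ=-1.2990 0.5350 -2.0769 -1.9292 rad, qdot=-1.2195 -0.1623 0.7870 0.0263 rad/s, eef=-0.3497 -0.1343 -0.1448 m, u=15.0600 0.0921 0.0935 -1.4068 N·m.
t=1.6000 s (step 80): θ=-1.3441 0.5289 -2.0467 -1.9280 rad, qdot=-1.0372 -0.1402 0.7203 0.0317 rad/s, eef=-0.3538 -0.1368 -0.1633 m.
final θ (rad): -1.3441 0.5289 -2.0467 -1.9280


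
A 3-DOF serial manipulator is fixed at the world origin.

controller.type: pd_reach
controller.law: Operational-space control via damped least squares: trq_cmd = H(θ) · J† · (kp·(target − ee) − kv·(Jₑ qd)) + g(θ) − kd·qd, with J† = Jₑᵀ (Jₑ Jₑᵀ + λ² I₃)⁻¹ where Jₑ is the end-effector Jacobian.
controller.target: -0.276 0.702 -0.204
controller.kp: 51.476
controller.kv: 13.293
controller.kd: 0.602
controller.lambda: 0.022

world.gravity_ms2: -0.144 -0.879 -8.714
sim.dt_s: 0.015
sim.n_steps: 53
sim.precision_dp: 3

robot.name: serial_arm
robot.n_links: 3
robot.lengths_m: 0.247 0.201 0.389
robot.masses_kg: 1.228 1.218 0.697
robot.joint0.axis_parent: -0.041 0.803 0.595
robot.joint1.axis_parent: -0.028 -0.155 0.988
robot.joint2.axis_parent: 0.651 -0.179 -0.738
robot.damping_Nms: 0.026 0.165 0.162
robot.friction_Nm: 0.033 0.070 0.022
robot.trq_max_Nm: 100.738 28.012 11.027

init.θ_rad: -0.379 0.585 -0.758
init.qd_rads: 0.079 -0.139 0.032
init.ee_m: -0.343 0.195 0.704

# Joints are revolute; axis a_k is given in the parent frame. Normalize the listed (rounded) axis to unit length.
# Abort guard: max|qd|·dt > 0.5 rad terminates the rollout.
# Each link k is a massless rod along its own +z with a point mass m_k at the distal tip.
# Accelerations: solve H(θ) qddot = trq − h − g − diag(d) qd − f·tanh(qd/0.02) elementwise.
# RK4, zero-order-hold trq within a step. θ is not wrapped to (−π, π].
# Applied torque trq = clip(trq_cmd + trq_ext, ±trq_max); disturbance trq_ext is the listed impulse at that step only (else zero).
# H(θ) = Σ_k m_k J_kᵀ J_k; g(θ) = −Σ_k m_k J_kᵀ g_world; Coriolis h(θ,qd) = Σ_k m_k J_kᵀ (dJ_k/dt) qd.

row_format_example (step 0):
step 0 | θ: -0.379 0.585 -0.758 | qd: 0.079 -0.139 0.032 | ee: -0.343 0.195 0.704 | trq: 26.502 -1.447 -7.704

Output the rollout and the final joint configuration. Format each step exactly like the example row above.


step 1 | θ: -0.358 0.600 -0.804 | qd: 2.627 1.857 -6.193 | ee: -0.342 0.198 0.700 | trq: 18.126 -2.572 -2.245
step 2 | θ: -0.311 0.622 -0.919 | qd: 3.666 0.882 -9.095 | ee: -0.339 0.204 0.689 | trq: 7.589 -1.655 0.211
step 3 | θ: -0.256 0.623 -1.059 | qd: 3.721 -0.629 -9.643 | ee: -0.334 0.210 0.675 | trq: 0.057 -0.712 0.875
step 4 | θ: -0.203 0.606 -1.199 | qd: 3.294 -1.618 -8.921 | ee: -0.327 0.215 0.661 | trq: -4.039 -0.382 0.740
step 5 | θ: -0.158 0.577 -1.324 | qd: 2.698 -2.149 -7.831 | ee: -0.321 0.218 0.649 | trq: -5.846 -0.403 0.450
step 6 | θ: -0.123 0.542 -1.434 | qd: 2.087 -2.432 -6.806 | ee: -0.315 0.221 0.637 | trq: -6.394 -0.519 0.247
step 7 | θ: -0.096 0.504 -1.530 | qd: 1.512 -2.603 -5.969 | ee: -0.309 0.225 0.627 | trq: -6.324 -0.605 0.161
step 8 | θ: -0.077 0.464 -1.614 | qd: 0.984 -2.715 -5.305 | ee: -0.305 0.229 0.617 | trq: -5.989 -0.634 0.152
step 9 | θ: -0.066 0.423 -1.689 | qd: 0.501 -2.784 -4.766 | ee: -0.302 0.234 0.607 | trq: -5.570 -0.613 0.175
step 10 | θ: -0.062 0.381 -1.757 | qd: 0.055 -2.814 -4.311 | ee: -0.300 0.241 0.597 | trq: -5.151 -0.563 0.204
step 11 | θ: -0.064 0.339 -1.819 | qd: -0.358 -2.807 -3.916 | ee: -0.298 0.248 0.588 | trq: -4.779 -0.498 0.227
step 12 | θ: -0.072 0.297 -1.875 | qd: -0.746 -2.765 -3.558 | ee: -0.298 0.255 0.578 | trq: -4.449 -0.432 0.237
step 13 | θ: -0.086 0.256 -1.926 | qd: -1.115 -2.692 -3.232 | ee: -0.298 0.263 0.568 | trq: -4.152 -0.370 0.238
step 14 | θ: -0.106 0.216 -1.972 | qd: -1.467 -2.593 -2.934 | ee: -0.299 0.272 0.558 | trq: -3.878 -0.318 0.234
step 15 | θ: -0.130 0.178 -2.014 | qd: -1.806 -2.471 -2.660 | ee: -0.301 0.281 0.548 | trq: -3.613 -0.281 0.228
step 16 | θ: -0.160 0.142 -2.052 | qd: -2.133 -2.329 -2.408 | ee: -0.303 0.291 0.537 | trq: -3.343 -0.261 0.225
step 17 | θ: -0.194 0.109 -2.086 | qd: -2.448 -2.168 -2.177 | ee: -0.307 0.301 0.526 | trq: -3.050 -0.263 0.227
step 18 | θ: -0.233 0.077 -2.118 | qd: -2.751 -1.991 -1.964 | ee: -0.311 0.311 0.514 | trq: -2.720 -0.289 0.236
step 19 | θ: -0.276 0.049 -2.146 | qd: -3.040 -1.800 -1.768 | ee: -0.315 0.321 0.502 | trq: -2.338 -0.342 0.256
step 20 | θ: -0.324 0.023 -2.171 | qd: -3.314 -1.594 -1.587 | ee: -0.320 0.332 0.489 | trq: -1.892 -0.423 0.287
step 21 | θ: -0.376 0.001 -2.193 | qd: -3.568 -1.376 -1.420 | ee: -0.326 0.343 0.475 | trq: -1.371 -0.534 0.331
step 22 | θ: -0.431 -0.018 -2.214 | qd: -3.800 -1.147 -1.266 | ee: -0.332 0.354 0.460 | trq: -0.771 -0.677 0.390
step 23 | θ: -0.489 -0.033 -2.232 | qd: -4.005 -0.910 -1.126 | ee: -0.338 0.365 0.444 | trq: -0.092 -0.850 0.465
step 24 | θ: -0.551 -0.045 -2.248 | qd: -4.179 -0.666 -0.997 | ee: -0.344 0.377 0.427 | trq: 0.660 -1.051 0.555
step 25 | θ: -0.615 -0.053 -2.262 | qd: -4.319 -0.419 -0.880 | ee: -0.350 0.390 0.409 | trq: 1.472 -1.279 0.660
step 26 | θ: -0.680 -0.058 -2.274 | qd: -4.421 -0.173 -0.776 | ee: -0.356 0.402 0.390 | trq: 2.327 -1.527 0.780
step 27 | θ: -0.747 -0.059 -2.285 | qd: -4.484 0.052 -0.708 | ee: -0.361 0.415 0.369 | trq: 3.204 -1.776 0.927
step 28 | θ: -0.814 -0.057 -2.296 | qd: -4.509 0.224 -0.708 | ee: -0.365 0.428 0.348 | trq: 4.070 -1.987 1.114
step 29 | θ: -0.882 -0.052 -2.306 | qd: -4.498 0.476 -0.571 | ee: -0.369 0.441 0.325 | trq: 4.902 -2.265 1.209
step 30 | θ: -0.949 -0.043 -2.314 | qd: -4.449 0.647 -0.556 | ee: -0.371 0.454 0.302 | trq: 5.693 -2.495 1.383
step 31 | θ: -1.015 -0.032 -2.322 | qd: -4.368 0.850 -0.467 | ee: -0.372 0.467 0.278 | trq: 6.412 -2.749 1.500
step 32 | θ: -1.080 -0.018 -2.329 | qd: -4.257 0.990 -0.454 | ee: -0.371 0.480 0.254 | trq: 7.056 -2.957 1.658
step 33 | θ: -1.143 -0.002 -2.335 | qd: -4.124 1.141 -0.391 | ee: -0.369 0.493 0.230 | trq: 7.609 -3.164 1.769
step 34 | θ: -1.203 0.016 -2.341 | qd: -3.970 1.238 -0.382 | ee: -0.366 0.504 0.206 | trq: 8.074 -3.324 1.900
step 35 | θ: -1.262 0.035 -2.346 | qd: -3.803 1.337 -0.333 | ee: -0.362 0.516 0.182 | trq: 8.448 -3.471 1.987
step 36 | θ: -1.317 0.056 -2.351 | qd: -3.625 1.387 -0.325 | ee: -0.356 0.526 0.158 | trq: 8.739 -3.572 2.085
step 37 | θ: -1.370 0.077 -2.356 | qd: -3.442 1.439 -0.282 | ee: -0.349 0.536 0.136 | trq: 8.949 -3.658 2.141
step 38 | θ: -1.421 0.098 -2.360 | qd: -3.254 1.449 -0.274 | ee: -0.342 0.545 0.114 | trq: 9.090 -3.702 2.203
step 39 | θ: -1.468 0.120 -2.363 | qd: -3.067 1.463 -0.232 | ee: -0.334 0.553 0.093 | trq: 9.166 -3.735 2.226
step 40 | θ: -1.513 0.142 -2.367 | qd: -2.881 1.441 -0.223 | ee: -0.325 0.560 0.073 | trq: 9.187 -3.732 2.257
step 41 | θ: -1.554 0.164 -2.370 | qd: -2.699 1.428 -0.178 | ee: -0.316 0.566 0.055 | trq: 9.159 -3.724 2.252
step 42 | θ: -1.594 0.185 -2.372 | qd: -2.521 1.384 -0.169 | ee: -0.307 0.572 0.037 | trq: 9.091 -3.687 2.259
step 43 | θ: -1.630 0.205 -2.374 | qd: -2.349 1.355 -0.122 | ee: -0.298 0.577 0.021 | trq: 8.986 -3.653 2.232
step 44 | θ: -1.664 0.225 -2.376 | qd: -2.182 1.297 -0.113 | ee: -0.289 0.581 0.005 | trq: 8.855 -3.594 2.223
step 45 | θ: -1.696 0.245 -2.377 | qd: -2.023 1.260 -0.063 | ee: -0.280 0.585 -0.009 | trq: 8.698 -3.546 2.181
step 46 | θ: -1.725 0.263 -2.378 | qd: -1.871 1.194 -0.057 | ee: -0.271 0.588 -0.022 | trq: 8.525 -3.475 2.163
step 47 | θ: -1.752 0.281 -2.379 | qd: -1.726 1.150 -0.015 | ee: -0.263 0.591 -0.034 | trq: 8.336 -3.418 2.119
step 48 | θ: -1.777 0.297 -2.379 | qd: -1.589 1.082 -0.014 | ee: -0.255 0.593 -0.045 | trq: 8.140 -3.345 2.100
step 49 | θ: -1.799 0.313 -2.379 | qd: -1.460 1.034 0.018 | ee: -0.247 0.595 -0.055 | trq: 7.936 -3.287 2.059
step 50 | θ: -1.820 0.328 -2.378 | qd: -1.338 0.969 0.018 | ee: -0.240 0.597 -0.064 | trq: 7.730 -3.219 2.039
step 51 | θ: -1.840 0.343 -2.378 | qd: -1.224 0.932 0.059 | ee: -0.234 0.598 -0.073 | trq: 7.523 -3.171 1.991
step 52 | θ: -1.857 0.356 -2.377 | qd: -1.117 0.874 0.062 | ee: -0.228 0.599 -0.080 | trq: 7.318 -3.109 1.969
step 53 | θ: -1.873 0.369 -2.376 | qd: -1.019 0.845 0.108 | ee: -0.222 0.600 -0.088
final θ (rad): -1.873 0.369 -2.376


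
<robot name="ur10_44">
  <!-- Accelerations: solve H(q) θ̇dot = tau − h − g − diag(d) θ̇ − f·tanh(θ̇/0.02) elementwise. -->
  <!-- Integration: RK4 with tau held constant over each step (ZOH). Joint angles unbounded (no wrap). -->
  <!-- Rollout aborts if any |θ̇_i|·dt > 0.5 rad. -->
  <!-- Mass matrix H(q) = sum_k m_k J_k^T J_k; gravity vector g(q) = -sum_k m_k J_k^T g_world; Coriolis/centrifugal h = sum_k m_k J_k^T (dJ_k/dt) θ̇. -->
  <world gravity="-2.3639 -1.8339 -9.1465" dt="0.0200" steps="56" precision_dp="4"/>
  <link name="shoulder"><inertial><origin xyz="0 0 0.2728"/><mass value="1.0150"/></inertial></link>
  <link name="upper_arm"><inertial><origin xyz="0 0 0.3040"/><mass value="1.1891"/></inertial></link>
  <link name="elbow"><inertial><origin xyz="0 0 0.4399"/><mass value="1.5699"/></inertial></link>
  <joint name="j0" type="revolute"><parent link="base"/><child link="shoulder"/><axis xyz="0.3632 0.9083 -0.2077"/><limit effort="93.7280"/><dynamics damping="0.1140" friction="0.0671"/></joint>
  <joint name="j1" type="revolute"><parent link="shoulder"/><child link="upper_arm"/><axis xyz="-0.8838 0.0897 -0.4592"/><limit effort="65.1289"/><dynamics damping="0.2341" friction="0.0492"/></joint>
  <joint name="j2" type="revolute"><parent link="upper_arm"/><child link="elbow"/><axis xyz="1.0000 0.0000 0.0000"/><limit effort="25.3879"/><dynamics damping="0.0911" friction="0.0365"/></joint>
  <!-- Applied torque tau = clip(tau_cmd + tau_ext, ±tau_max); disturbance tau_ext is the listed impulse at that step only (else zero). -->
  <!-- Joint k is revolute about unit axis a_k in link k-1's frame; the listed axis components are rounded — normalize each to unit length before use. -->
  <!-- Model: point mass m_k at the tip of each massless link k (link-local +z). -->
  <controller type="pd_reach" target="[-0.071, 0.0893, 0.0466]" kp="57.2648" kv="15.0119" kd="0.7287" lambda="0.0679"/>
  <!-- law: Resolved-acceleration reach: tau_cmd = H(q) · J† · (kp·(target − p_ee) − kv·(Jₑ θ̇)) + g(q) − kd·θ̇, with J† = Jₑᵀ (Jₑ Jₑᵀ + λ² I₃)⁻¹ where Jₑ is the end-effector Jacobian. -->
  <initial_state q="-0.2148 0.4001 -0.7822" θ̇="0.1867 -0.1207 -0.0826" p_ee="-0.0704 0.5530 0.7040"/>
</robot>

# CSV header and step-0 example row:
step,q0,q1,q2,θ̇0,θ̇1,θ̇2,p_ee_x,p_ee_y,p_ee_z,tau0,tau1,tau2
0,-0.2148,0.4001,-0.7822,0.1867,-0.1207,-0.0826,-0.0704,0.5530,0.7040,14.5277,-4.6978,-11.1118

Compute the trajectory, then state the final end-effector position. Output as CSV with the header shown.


step,q0,q1,q2,θ̇0,θ̇1,θ̇2,p_ee_x,p_ee_y,p_ee_z,tau0,tau1,tau2
1,-0.2061,0.3723,-0.8293,0.6768,-2.5924,-4.5154,-0.0685,0.5482,0.6990,13.8618,-3.3946,-3.8449
2,-0.1901,0.3114,-0.9372,0.9217,-3.4501,-6.2023,-0.0668,0.5381,0.6843,12.3579,-2.3477,-0.7048
3,-0.1704,0.2407,-1.0665,1.0419,-3.6041,-6.7137,-0.0650,0.5244,0.6642,10.4408,-1.7382,1.0178
4,-0.1491,0.1700,-1.2010,1.0882,-3.4695,-6.7405,-0.0630,0.5084,0.6408,8.5149,-1.5151,2.2847
5,-0.1274,0.1032,-1.3338,1.0848,-3.2186,-6.5595,-0.0606,0.4909,0.6152,6.7983,-1.5390,3.3881
6,-0.1061,0.0419,-1.4621,1.0451,-2.9240,-6.2850,-0.0581,0.4725,0.5880,5.3677,-1.6873,4.3950
7,-0.0859,-0.0134,-1.5845,0.9782,-2.6184,-5.9677,-0.0554,0.4535,0.5598,4.2236,-1.8766,5.3049
8,-0.0673,-0.0627,-1.7003,0.8907,-2.3165,-5.6323,-0.0526,0.4343,0.5312,3.3328,-2.0568,6.1025
9,-0.0505,-0.1060,-1.8094,0.7879,-2.0255,-5.2917,-0.0500,0.4152,0.5026,2.6513,-2.2012,6.7751
10,-0.0359,-0.1437,-1.9118,0.6739,-1.7484,-4.9534,-0.0475,0.3963,0.4744,2.1362,-2.2984,7.3168
11,-0.0236,-0.1760,-2.0074,0.5521,-1.4865,-4.6216,-0.0451,0.3778,0.4467,1.7498,-2.3458,7.7282
12,-0.0139,-0.2032,-2.0965,0.4251,-1.2401,-4.2991,-0.0430,0.3598,0.4199,1.4621,-2.3462,8.0151
13,-0.0067,-0.2257,-2.1794,0.2951,-1.0090,-3.9876,-0.0412,0.3423,0.3942,1.2500,-2.3050,8.1871
14,-0.0021,-0.2436,-2.2561,0.1637,-0.7930,-3.6883,-0.0396,0.3254,0.3697,1.0970,-2.2288,8.2557
15,-0.0001,-0.2575,-2.3269,0.0323,-0.5915,-3.4016,-0.0383,0.3091,0.3465,0.9915,-2.1246,8.2334
16,-0.0008,-0.2674,-2.3922,-0.0948,-0.4030,-3.1278,-0.0373,0.2934,0.3247,0.8925,-2.0000,8.1328
17,-0.0039,-0.2736,-2.4521,-0.2201,-0.2275,-2.8670,-0.0365,0.2784,0.3043,0.8323,-1.8608,7.9663
18,-0.0096,-0.2765,-2.5070,-0.3437,-0.0644,-2.6194,-0.0360,0.2641,0.2854,0.8178,-1.7128,7.7451
19,-0.0177,-0.2763,-2.5571,-0.4658,0.0776,-2.3883,-0.0358,0.2505,0.2678,0.8497,-1.5383,7.4817
20,-0.0282,-0.2734,-2.6027,-0.5851,0.2070,-2.1705,-0.0359,0.2375,0.2517,0.9270,-1.3621,7.1826
21,-0.0410,-0.2680,-2.6440,-0.6999,0.3308,-1.9634,-0.0362,0.2253,0.2369,1.0496,-1.2029,6.8541
22,-0.0561,-0.2602,-2.6813,-0.8098,0.4488,-1.7674,-0.0368,0.2138,0.2234,1.2198,-1.0607,6.5034
23,-0.0734,-0.2501,-2.7148,-0.9139,0.5608,-1.5825,-0.0376,0.2030,0.2110,1.4395,-0.9363,6.1369
24,-0.0926,-0.2378,-2.7448,-1.0115,0.6665,-1.4087,-0.0386,0.1929,0.1998,1.7097,-0.8307,5.7602
25,-0.1137,-0.2235,-2.7713,-1.1019,0.7656,-1.2459,-0.0399,0.1835,0.1895,2.0306,-0.7445,5.3780
26,-0.1366,-0.2072,-2.7948,-1.1843,0.8573,-1.0942,-0.0413,0.1749,0.1801,2.4005,-0.6778,4.9947
27,-0.1610,-0.1892,-2.8153,-1.2579,0.9409,-0.9533,-0.0429,0.1669,0.1716,2.8158,-0.6298,4.6140
28,-0.1868,-0.1697,-2.8331,-1.3222,1.0153,-0.8232,-0.0446,0.1595,0.1637,3.2711,-0.5990,4.2393
29,-0.2138,-0.1487,-2.8483,-1.3765,1.0796,-0.7039,-0.0464,0.1528,0.1566,3.7592,-0.5831,3.8737
30,-0.2417,-0.1266,-2.8614,-1.4206,1.1330,-0.5951,-0.0484,0.1467,0.1499,4.2712,-0.5792,3.5199
31,-0.2705,-0.1035,-2.8723,-1.4542,1.1749,-0.4966,-0.0504,0.1411,0.1438,4.7975,-0.5842,3.1801
32,-0.2998,-0.0797,-2.8814,-1.4774,1.2050,-0.4082,-0.0524,0.1360,0.1382,5.3277,-0.5947,2.8563
33,-0.3294,-0.0554,-2.8888,-1.4904,1.2235,-0.3294,-0.0545,0.1314,0.1329,5.8521,-0.6078,2.5500
34,-0.3593,-0.0309,-2.8947,-1.4936,1.2308,-0.2598,-0.0566,0.1272,0.1280,6.3616,-0.6208,2.2622
35,-0.3891,-0.0063,-2.8993,-1.4876,1.2277,-0.1987,-0.0586,0.1234,0.1234,6.8485,-0.6316,1.9937
36,-0.4187,0.0181,-2.9027,-1.4731,1.2151,-0.1456,-0.0606,0.1200,0.1190,7.3068,-0.6385,1.7449
37,-0.4479,0.0422,-2.9052,-1.4510,1.1945,-0.0998,-0.0626,0.1170,0.1149,7.7319,-0.6407,1.5157
38,-0.4766,0.0658,-2.9068,-1.4221,1.1669,-0.0605,-0.0644,0.1142,0.1111,8.1211,-0.6375,1.3058
39,-0.5047,0.0888,-2.9077,-1.3873,1.1337,-0.0272,-0.0662,0.1117,0.1074,8.4731,-0.6289,1.1152
40,-0.5320,0.1111,-2.9080,-1.3478,1.0955,-0.0004,-0.0679,0.1095,0.1039,8.7882,-0.6154,0.9476
41,-0.5585,0.1326,-2.9078,-1.3044,1.0524,0.0194,-0.0694,0.1075,0.1006,9.0678,-0.5975,0.8079
42,-0.5841,0.1532,-2.9073,-1.2577,1.0075,0.0353,-0.0709,0.1057,0.0974,9.3122,-0.5755,0.6848
43,-0.6088,0.1729,-2.9064,-1.2085,0.9625,0.0490,-0.0723,0.1040,0.0945,9.5230,-0.5500,0.5722
44,-0.6324,0.1917,-2.9054,-1.1575,0.9180,0.0608,-0.0735,0.1025,0.0916,9.7032,-0.5217,0.4692
45,-0.6551,0.2096,-2.9040,-1.1054,0.8745,0.0708,-0.0747,0.1011,0.0890,9.8557,-0.4914,0.3756
46,-0.6766,0.2267,-2.9026,-1.0529,0.8322,0.0792,-0.0757,0.0999,0.0865,9.9834,-0.4598,0.2914
47,-0.6972,0.2430,-2.9009,-1.0005,0.7914,0.0862,-0.0766,0.0988,0.0841,10.0890,-0.4274,0.2160
48,-0.7166,0.2584,-2.8991,-0.9487,0.7523,0.0919,-0.0775,0.0978,0.0818,10.1752,-0.3947,0.1490
49,-0.7351,0.2731,-2.8972,-0.8977,0.7149,0.0964,-0.0782,0.0969,0.0797,10.2444,-0.3622,0.0897
50,-0.7525,0.2870,-2.8953,-0.8480,0.6793,0.0998,-0.0789,0.0960,0.0777,10.2988,-0.3301,0.0376
51,-0.7690,0.3003,-2.8933,-0.7997,0.6456,0.1024,-0.0794,0.0953,0.0758,10.3404,-0.2988,-0.0081
52,-0.7845,0.3129,-2.8912,-0.7530,0.6138,0.1043,-0.0799,0.0946,0.0740,10.3712,-0.2684,-0.0480
53,-0.7991,0.3248,-2.8891,-0.7082,0.5837,0.1054,-0.0804,0.0941,0.0723,10.3928,-0.2391,-0.0826
54,-0.8129,0.3362,-2.8870,-0.6652,0.5554,0.1060,-0.0807,0.0935,0.0707,10.4066,-0.2109,-0.1125
55,-0.8258,0.3471,-2.8849,-0.6242,0.5287,0.1061,-0.0810,0.0930,0.0693,10.4139,-0.1840,-0.1382
56,-0.8379,0.3574,-2.8827,-0.5851,0.5035,0.1058,-0.0813,0.0926,0.0679,,,
# final p_ee position (m): -0.0813 0.0926 0.0679
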